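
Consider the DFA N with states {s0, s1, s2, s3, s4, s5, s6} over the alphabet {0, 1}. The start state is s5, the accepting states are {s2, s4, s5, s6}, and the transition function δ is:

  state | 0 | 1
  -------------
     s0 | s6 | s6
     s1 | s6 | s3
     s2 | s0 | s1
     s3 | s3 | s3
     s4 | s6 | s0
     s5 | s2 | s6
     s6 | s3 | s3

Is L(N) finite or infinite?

The useful states (reachable from s5 and able to reach an accepting state) are {s0, s1, s2, s5, s6}.
Restricted to these states the transition graph has no cycle, so every accepting path has bounded length and L is finite.

finite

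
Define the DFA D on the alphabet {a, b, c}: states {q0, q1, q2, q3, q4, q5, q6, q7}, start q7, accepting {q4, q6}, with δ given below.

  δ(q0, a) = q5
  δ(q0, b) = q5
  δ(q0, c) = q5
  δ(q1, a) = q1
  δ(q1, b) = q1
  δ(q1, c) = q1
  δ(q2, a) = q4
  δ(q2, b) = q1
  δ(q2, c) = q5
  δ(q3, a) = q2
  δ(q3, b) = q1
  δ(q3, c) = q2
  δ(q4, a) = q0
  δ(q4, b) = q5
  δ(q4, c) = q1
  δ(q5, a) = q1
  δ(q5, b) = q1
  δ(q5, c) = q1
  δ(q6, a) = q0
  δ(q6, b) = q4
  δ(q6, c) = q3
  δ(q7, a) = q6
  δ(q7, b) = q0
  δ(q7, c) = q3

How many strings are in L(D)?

6

The useful subgraph on states {q2, q3, q4, q6, q7} is acyclic, so L(D) is finite; the longest accepting path visits 5 useful states, giving maximum string length 4.
Counting accepting paths from q7 by length: 1 of length 1, 1 of length 2, 2 of length 3, 2 of length 4. Total 6.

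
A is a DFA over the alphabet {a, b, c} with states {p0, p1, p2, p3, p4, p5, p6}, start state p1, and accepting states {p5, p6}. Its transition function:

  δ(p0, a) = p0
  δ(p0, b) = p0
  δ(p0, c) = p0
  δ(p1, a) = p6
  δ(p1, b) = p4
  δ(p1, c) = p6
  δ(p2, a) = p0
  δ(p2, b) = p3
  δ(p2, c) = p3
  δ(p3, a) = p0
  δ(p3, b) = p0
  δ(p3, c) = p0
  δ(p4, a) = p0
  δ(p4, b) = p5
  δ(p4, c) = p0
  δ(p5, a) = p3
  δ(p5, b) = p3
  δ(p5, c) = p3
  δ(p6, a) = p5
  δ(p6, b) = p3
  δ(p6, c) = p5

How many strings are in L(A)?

The useful subgraph on states {p1, p4, p5, p6} is acyclic, so L(A) is finite; the longest accepting path visits 3 useful states, giving maximum string length 2.
Counting accepting paths from p1 by length: 2 of length 1, 5 of length 2. Total 7.

7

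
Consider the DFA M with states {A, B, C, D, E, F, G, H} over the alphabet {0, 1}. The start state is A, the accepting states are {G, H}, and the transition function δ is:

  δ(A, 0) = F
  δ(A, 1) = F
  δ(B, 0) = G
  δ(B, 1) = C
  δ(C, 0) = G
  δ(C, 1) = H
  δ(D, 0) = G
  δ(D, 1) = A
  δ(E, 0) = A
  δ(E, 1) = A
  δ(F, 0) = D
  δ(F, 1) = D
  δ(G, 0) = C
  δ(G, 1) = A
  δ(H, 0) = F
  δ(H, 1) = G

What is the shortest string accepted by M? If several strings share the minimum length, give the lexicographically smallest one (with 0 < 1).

A breadth-first search from A reaches an accepting state first via the path A → F → D → G on input 000.
No string of length < 3 is accepted (BFS exhausts all shorter strings without reaching an accepting state), and 000 is the lexicographically least accepting string of length 3.

000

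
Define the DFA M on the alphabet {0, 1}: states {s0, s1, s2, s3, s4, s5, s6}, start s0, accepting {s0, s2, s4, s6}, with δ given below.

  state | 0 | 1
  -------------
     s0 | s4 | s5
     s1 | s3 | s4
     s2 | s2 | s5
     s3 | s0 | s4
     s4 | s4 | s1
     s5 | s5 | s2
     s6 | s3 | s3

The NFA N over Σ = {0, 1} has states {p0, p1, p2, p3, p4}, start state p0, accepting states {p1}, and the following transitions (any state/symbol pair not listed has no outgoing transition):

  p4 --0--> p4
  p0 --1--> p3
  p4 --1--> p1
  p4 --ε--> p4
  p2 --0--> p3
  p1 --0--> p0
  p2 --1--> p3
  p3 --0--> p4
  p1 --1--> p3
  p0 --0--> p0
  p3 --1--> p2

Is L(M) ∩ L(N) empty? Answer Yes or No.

No

The string 101 is accepted by both M and N.
Hence L(M) ∩ L(N) ≠ ∅.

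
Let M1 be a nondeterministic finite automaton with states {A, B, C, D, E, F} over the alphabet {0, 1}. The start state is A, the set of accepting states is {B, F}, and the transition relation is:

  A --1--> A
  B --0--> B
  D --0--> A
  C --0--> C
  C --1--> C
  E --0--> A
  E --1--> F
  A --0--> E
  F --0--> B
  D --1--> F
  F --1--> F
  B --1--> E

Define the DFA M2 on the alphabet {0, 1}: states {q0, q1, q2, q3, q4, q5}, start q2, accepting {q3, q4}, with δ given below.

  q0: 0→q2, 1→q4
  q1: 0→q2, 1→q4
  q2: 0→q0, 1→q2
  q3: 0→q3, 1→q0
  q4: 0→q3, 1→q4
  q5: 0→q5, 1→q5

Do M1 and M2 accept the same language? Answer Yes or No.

Exploring the product automaton M1 × M2 from the start pair (A, q2), following both machines on each input symbol, reaches 4 state pairs: (A, q2), (E, q0), (F, q4), (B, q3).
M1 accepts in {B, F} and M2 accepts in {q3, q4}. In every reachable pair the two components are either both accepting — (F, q4), (B, q3) — or both non-accepting, so no string is accepted by exactly one of the machines: L(M1) \ L(M2) and L(M2) \ L(M1) are both empty.
Hence every string is accepted by M1 iff it is accepted by M2, and the two languages coincide.

Yes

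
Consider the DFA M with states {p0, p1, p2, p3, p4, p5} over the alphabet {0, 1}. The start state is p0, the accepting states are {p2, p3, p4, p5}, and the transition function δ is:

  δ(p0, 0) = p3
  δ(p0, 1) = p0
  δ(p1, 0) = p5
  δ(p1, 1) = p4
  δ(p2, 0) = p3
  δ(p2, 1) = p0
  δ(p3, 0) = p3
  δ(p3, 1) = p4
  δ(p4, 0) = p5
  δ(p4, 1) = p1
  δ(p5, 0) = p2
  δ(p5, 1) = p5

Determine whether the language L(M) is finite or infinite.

infinite

State p0 is reachable from the start and can reach an accepting state, and it lies on the cycle p0 → p0.
Traversing that cycle any number of times yields accepted strings of unbounded length, so the language is infinite.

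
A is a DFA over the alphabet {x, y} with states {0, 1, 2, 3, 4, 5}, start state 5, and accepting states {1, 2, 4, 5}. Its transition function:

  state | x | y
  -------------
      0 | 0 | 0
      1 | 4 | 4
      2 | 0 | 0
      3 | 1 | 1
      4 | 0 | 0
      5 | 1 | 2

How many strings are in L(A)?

The useful subgraph on states {1, 2, 4, 5} is acyclic, so L(A) is finite; the longest accepting path visits 3 useful states, giving maximum string length 2.
Counting accepting paths from 5 by length: 1 of length 0, 2 of length 1, 2 of length 2. Total 5.

5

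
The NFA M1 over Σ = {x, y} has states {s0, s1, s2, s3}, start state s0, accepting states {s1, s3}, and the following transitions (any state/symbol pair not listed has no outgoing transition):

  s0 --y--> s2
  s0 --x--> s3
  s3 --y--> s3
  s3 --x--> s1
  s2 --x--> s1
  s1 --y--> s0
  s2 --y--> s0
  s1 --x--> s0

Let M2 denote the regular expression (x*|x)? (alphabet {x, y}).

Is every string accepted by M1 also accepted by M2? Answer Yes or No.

No

The string xy is in L(M1) but not in L(M2).
So L(M1) ⊄ L(M2).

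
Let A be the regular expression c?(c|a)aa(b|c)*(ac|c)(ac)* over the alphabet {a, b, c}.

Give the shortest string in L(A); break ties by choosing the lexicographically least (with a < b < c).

aaac

By inspection of the expression, no string of length less than 4 matches, and aaac is the lexicographically first match of length 4.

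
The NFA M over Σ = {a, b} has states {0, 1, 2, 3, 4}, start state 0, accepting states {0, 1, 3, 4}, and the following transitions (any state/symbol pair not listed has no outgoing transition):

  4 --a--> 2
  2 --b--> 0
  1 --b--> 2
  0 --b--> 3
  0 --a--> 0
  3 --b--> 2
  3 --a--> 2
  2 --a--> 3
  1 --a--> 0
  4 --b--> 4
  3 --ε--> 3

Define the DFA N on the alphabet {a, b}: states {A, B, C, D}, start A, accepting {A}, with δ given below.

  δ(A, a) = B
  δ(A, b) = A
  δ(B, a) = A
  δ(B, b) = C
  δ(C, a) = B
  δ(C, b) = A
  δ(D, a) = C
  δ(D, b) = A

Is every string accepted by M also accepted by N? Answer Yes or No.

The string a is in L(M) but not in L(N).
So L(M) ⊄ L(N).

No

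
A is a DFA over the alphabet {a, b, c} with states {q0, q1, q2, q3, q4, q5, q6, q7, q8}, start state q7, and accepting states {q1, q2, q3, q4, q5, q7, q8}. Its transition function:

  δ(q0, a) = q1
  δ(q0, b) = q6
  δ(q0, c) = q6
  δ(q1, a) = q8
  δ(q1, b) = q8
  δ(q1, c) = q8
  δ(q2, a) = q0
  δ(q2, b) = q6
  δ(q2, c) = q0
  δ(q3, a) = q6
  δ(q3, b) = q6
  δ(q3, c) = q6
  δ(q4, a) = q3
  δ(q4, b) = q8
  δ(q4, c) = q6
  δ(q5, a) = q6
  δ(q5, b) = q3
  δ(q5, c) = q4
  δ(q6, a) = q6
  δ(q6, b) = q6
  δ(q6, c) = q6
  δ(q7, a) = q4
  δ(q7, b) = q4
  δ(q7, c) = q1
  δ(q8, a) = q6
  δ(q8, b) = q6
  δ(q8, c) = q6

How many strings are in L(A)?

11

The useful subgraph on states {q1, q3, q4, q7, q8} is acyclic, so L(A) is finite; the longest accepting path visits 3 useful states, giving maximum string length 2.
Counting accepting paths from q7 by length: 1 of length 0, 3 of length 1, 7 of length 2. Total 11.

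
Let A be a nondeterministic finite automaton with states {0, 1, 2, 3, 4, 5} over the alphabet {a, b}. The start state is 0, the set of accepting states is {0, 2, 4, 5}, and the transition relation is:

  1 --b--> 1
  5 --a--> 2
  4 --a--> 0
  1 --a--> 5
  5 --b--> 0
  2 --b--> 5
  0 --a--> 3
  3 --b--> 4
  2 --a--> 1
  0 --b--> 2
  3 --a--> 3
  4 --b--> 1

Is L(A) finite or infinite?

State 1 is reachable from the start and can reach an accepting state, and it lies on the cycle 1 → 1.
Traversing that cycle any number of times yields accepted strings of unbounded length, so the language is infinite.

infinite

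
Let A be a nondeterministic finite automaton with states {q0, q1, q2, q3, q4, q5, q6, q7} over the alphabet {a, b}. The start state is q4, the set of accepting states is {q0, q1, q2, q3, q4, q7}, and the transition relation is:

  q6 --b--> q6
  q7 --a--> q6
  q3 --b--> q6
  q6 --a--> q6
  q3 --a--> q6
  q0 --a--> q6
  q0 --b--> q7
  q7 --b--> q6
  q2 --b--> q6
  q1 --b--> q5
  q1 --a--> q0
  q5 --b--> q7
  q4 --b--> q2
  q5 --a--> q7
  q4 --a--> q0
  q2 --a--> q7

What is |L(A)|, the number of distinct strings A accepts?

5

The useful subgraph on states {q0, q2, q4, q7} is acyclic, so L(A) is finite; the longest accepting path visits 3 useful states, giving maximum string length 2.
Counting accepting paths from q4 by length: 1 of length 0, 2 of length 1, 2 of length 2. Total 5.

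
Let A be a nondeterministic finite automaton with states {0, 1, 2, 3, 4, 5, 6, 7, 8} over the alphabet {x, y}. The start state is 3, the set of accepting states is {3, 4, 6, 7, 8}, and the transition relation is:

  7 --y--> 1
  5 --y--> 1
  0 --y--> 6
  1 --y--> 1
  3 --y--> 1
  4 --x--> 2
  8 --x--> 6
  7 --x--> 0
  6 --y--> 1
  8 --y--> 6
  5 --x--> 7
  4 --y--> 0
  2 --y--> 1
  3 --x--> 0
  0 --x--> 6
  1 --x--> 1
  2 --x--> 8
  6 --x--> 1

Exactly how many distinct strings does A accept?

The useful subgraph on states {0, 3, 6} is acyclic, so L(A) is finite; the longest accepting path visits 3 useful states, giving maximum string length 2.
Counting accepting paths from 3 by length: 1 of length 0, 2 of length 2. Total 3.

3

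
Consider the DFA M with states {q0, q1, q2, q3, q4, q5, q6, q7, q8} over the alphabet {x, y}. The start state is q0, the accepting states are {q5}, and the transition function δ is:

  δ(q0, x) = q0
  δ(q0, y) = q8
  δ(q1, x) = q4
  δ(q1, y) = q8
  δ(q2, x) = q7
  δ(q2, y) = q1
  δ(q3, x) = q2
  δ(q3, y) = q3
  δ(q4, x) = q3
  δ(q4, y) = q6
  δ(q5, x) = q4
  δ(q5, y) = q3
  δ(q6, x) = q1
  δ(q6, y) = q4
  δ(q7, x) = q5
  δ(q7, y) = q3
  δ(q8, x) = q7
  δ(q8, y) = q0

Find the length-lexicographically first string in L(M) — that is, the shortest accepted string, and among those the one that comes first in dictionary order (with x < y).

A breadth-first search from q0 reaches an accepting state first via the path q0 → q8 → q7 → q5 on input yxx.
No string of length < 3 is accepted (BFS exhausts all shorter strings without reaching an accepting state), and yxx is the lexicographically least accepting string of length 3.

yxx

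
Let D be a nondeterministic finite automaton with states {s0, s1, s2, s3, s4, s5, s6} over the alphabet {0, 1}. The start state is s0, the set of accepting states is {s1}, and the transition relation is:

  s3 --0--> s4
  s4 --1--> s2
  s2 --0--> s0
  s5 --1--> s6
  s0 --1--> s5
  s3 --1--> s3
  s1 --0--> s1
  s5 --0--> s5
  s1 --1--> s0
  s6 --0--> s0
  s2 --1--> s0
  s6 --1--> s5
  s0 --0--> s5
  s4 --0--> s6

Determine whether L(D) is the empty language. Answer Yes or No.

The states reachable from the start state are {s0, s5, s6}.
None of the accepting states {s1} is reachable, so no string is accepted and L(D) = ∅.

Yes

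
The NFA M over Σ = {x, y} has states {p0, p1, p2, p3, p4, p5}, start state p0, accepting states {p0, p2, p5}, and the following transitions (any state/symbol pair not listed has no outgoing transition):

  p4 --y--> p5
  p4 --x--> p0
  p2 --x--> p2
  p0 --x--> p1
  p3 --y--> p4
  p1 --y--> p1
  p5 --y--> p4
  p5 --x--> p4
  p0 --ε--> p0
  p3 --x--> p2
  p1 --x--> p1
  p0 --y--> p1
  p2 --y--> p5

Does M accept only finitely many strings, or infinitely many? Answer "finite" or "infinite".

finite

The useful states (reachable from p0 and able to reach an accepting state) are {p0}.
Restricted to these states the transition graph has no cycle, so every accepting path has bounded length and L is finite.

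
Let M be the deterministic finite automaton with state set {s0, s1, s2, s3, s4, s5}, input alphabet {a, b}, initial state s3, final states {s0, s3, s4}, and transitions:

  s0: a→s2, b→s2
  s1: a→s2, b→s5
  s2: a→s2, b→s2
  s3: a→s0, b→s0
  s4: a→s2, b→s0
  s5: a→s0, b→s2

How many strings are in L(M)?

3

The useful subgraph on states {s0, s3} is acyclic, so L(M) is finite; the longest accepting path visits 2 useful states, giving maximum string length 1.
Counting accepting paths from s3 by length: 1 of length 0, 2 of length 1. Total 3.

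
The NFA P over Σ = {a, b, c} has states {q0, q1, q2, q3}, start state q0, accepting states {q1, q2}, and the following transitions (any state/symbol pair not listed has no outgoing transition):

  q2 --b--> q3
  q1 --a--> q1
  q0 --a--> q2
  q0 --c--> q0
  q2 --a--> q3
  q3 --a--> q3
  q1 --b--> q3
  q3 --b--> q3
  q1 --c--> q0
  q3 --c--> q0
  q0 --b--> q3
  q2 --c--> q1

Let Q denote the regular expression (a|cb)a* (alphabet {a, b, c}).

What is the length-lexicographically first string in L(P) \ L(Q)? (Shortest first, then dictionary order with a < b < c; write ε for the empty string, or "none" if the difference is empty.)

The string ac is accepted by P but not by Q.
No shorter string lies in the difference, and ac is the lexicographically first length-2 string in L(P) \ L(Q).

ac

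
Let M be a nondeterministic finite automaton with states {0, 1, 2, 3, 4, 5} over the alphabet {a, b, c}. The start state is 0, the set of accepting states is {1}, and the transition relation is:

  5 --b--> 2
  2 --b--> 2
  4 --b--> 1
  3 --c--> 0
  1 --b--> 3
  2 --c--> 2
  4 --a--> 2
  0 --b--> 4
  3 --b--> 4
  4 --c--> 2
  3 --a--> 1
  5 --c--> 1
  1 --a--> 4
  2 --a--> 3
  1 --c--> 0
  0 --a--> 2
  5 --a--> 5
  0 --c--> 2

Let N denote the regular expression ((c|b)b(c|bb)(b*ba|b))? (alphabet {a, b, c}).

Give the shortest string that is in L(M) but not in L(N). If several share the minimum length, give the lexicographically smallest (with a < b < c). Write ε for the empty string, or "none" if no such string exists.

The string bb is accepted by M but not by N.
No shorter string lies in the difference, and bb is the lexicographically first length-2 string in L(M) \ L(N).

bb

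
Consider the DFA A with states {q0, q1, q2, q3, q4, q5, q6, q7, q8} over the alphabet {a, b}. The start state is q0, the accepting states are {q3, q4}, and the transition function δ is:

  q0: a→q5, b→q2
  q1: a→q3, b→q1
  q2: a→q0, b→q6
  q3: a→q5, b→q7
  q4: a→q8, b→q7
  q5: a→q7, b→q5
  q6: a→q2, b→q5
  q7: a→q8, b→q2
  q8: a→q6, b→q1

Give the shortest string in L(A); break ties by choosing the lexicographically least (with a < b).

A breadth-first search from q0 reaches an accepting state first via the path q0 → q5 → q7 → q8 → q1 → q3 on input aaaba.
No string of length < 5 is accepted (BFS exhausts all shorter strings without reaching an accepting state), and aaaba is the lexicographically least accepting string of length 5.

aaaba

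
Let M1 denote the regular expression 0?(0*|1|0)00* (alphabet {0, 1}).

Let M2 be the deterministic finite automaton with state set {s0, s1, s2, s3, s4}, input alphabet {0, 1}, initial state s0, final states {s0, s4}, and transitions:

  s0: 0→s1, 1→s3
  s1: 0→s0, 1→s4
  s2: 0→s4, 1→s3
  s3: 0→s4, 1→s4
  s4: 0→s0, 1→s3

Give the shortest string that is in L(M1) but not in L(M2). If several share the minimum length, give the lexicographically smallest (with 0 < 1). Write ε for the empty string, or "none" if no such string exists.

The string 0 is accepted by M1 but not by M2.
No shorter string lies in the difference, and 0 is the lexicographically first length-1 string in L(M1) \ L(M2).

0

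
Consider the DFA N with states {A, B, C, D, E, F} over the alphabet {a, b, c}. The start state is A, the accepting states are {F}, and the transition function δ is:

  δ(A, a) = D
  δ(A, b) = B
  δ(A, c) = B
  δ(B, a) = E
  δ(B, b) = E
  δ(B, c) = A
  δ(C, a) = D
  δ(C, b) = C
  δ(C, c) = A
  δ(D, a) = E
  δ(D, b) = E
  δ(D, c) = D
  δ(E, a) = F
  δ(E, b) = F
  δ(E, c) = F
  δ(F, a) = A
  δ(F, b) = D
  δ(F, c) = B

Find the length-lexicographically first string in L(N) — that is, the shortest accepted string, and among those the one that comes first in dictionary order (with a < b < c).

A breadth-first search from A reaches an accepting state first via the path A → D → E → F on input aaa.
No string of length < 3 is accepted (BFS exhausts all shorter strings without reaching an accepting state), and aaa is the lexicographically least accepting string of length 3.

aaa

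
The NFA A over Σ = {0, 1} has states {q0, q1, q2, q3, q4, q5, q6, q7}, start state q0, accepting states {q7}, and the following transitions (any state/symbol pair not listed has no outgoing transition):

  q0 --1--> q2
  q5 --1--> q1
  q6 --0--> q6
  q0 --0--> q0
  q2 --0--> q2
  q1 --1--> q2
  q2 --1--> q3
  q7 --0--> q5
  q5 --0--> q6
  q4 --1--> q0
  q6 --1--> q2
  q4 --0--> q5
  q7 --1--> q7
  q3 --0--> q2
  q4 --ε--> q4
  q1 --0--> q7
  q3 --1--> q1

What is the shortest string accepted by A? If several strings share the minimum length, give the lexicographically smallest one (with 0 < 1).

A breadth-first search from q0 reaches an accepting state first via the path q0 → q2 → q3 → q1 → q7 on input 1110.
No string of length < 4 is accepted (BFS exhausts all shorter strings without reaching an accepting state), and 1110 is the lexicographically least accepting string of length 4.

1110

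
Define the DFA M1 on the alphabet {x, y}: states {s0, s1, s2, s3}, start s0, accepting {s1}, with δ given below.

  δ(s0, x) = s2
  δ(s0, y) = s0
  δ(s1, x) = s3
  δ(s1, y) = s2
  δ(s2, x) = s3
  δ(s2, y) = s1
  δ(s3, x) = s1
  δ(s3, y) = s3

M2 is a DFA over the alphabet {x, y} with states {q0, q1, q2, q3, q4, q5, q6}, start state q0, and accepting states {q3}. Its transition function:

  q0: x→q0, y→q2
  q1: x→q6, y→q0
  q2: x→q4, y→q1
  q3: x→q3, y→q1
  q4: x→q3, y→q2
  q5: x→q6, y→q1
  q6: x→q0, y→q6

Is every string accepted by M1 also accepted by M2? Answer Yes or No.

The string xy is in L(M1) but not in L(M2).
So L(M1) ⊄ L(M2).

No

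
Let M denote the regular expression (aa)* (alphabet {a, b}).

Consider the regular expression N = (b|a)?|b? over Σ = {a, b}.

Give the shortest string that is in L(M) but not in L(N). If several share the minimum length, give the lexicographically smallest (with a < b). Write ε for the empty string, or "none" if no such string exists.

The string aa is accepted by M but not by N.
No shorter string lies in the difference, and aa is the lexicographically first length-2 string in L(M) \ L(N).

aa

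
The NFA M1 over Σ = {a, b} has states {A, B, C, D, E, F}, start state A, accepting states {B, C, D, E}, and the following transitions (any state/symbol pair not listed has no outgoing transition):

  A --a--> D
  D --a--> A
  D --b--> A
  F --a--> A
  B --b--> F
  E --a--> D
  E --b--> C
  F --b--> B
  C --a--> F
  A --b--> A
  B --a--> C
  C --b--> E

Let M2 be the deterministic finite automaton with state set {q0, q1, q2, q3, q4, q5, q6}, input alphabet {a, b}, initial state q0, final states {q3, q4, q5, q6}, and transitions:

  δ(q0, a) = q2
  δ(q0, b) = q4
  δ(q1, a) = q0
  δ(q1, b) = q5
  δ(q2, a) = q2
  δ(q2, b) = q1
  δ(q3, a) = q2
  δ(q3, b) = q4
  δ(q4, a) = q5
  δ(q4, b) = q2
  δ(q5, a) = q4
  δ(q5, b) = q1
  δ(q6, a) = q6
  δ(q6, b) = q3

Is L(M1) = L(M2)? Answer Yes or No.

No

The string a is accepted by M1 but rejected by M2.
So L(M1) ≠ L(M2).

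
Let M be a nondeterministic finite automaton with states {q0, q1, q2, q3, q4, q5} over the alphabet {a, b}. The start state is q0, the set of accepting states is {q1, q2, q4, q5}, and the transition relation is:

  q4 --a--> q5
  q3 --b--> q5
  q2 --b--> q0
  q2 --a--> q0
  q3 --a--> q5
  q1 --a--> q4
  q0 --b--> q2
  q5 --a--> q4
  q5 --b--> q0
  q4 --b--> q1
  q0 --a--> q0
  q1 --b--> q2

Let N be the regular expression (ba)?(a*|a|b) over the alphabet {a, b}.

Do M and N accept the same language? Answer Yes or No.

No

The string ab is accepted by M but rejected by N.
So L(M) ≠ L(N).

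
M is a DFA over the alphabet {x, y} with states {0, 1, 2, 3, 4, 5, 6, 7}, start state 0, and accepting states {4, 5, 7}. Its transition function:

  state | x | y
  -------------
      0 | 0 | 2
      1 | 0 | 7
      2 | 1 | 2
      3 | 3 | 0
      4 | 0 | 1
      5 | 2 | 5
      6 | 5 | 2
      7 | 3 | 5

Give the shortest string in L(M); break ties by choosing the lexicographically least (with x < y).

yxy

A breadth-first search from 0 reaches an accepting state first via the path 0 → 2 → 1 → 7 on input yxy.
No string of length < 3 is accepted (BFS exhausts all shorter strings without reaching an accepting state), and yxy is the lexicographically least accepting string of length 3.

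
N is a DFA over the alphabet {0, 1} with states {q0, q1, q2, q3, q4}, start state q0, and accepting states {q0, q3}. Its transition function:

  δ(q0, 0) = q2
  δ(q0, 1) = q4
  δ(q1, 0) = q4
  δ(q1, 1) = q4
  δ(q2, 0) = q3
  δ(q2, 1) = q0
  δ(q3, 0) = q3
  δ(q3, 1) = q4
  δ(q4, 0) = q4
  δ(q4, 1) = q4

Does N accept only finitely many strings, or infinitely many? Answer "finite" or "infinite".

infinite

State q0 is reachable from the start and can reach an accepting state, and it lies on the cycle q0 → q2 → q0.
Traversing that cycle any number of times yields accepted strings of unbounded length, so the language is infinite.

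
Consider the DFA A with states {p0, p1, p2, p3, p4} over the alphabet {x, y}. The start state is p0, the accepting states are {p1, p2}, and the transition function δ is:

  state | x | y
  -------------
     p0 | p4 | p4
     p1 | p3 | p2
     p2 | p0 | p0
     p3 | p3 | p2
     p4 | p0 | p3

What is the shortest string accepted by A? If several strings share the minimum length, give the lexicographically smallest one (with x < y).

xyy

A breadth-first search from p0 reaches an accepting state first via the path p0 → p4 → p3 → p2 on input xyy.
No string of length < 3 is accepted (BFS exhausts all shorter strings without reaching an accepting state), and xyy is the lexicographically least accepting string of length 3.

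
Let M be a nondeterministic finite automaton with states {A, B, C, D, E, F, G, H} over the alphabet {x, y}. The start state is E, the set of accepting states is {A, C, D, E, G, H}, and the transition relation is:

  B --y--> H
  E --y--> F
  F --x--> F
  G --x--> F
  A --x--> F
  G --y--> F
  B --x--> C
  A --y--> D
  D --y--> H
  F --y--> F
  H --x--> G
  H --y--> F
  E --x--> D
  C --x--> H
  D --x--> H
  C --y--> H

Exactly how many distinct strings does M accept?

6

The useful subgraph on states {D, E, G, H} is acyclic, so L(M) is finite; the longest accepting path visits 4 useful states, giving maximum string length 3.
Counting accepting paths from E by length: 1 of length 0, 1 of length 1, 2 of length 2, 2 of length 3. Total 6.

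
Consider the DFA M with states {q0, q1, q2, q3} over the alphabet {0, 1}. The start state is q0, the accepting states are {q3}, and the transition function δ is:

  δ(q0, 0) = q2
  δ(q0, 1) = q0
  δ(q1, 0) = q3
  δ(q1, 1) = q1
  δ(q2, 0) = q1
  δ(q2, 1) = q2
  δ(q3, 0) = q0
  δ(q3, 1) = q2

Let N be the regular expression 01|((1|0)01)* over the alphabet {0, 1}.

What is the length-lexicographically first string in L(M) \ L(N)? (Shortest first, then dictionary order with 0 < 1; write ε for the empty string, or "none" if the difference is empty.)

The string 000 is accepted by M but not by N.
No shorter string lies in the difference, and 000 is the lexicographically first length-3 string in L(M) \ L(N).

000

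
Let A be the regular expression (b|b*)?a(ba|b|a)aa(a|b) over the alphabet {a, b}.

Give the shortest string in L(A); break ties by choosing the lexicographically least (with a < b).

aaaaa

By inspection of the expression, no string of length less than 5 matches, and aaaaa is the lexicographically first match of length 5.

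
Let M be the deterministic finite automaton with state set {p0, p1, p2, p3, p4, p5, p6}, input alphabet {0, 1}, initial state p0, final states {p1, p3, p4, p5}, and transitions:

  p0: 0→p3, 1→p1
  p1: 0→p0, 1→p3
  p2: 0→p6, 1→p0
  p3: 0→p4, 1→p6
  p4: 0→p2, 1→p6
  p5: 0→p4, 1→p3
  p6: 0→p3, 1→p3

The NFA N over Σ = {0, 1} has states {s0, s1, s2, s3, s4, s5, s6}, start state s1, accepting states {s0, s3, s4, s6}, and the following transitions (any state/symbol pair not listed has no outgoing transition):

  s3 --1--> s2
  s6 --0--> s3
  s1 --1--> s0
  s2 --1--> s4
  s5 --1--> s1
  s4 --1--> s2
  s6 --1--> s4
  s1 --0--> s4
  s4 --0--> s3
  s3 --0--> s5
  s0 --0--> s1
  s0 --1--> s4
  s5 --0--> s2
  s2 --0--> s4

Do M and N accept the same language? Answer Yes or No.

Yes

Exploring the product automaton M × N from the start pair (p0, s1), following both machines on each input symbol, reaches 6 state pairs: (p0, s1), (p3, s4), (p1, s0), (p4, s3), (p6, s2), (p2, s5).
M accepts in {p1, p3, p4, p5} and N accepts in {s0, s3, s4, s6}. In every reachable pair the two components are either both accepting — (p3, s4), (p1, s0), (p4, s3) — or both non-accepting, so no string is accepted by exactly one of the machines: L(M) \ L(N) and L(N) \ L(M) are both empty.
Hence every string is accepted by M iff it is accepted by N, and the two languages coincide.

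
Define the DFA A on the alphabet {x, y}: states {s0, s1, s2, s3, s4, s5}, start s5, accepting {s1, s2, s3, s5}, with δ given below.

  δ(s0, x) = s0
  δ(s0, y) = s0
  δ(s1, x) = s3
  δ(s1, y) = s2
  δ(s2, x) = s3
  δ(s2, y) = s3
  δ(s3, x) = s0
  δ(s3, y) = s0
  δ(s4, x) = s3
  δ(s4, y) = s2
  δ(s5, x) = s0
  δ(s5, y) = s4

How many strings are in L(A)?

The useful subgraph on states {s2, s3, s4, s5} is acyclic, so L(A) is finite; the longest accepting path visits 4 useful states, giving maximum string length 3.
Counting accepting paths from s5 by length: 1 of length 0, 2 of length 2, 2 of length 3. Total 5.

5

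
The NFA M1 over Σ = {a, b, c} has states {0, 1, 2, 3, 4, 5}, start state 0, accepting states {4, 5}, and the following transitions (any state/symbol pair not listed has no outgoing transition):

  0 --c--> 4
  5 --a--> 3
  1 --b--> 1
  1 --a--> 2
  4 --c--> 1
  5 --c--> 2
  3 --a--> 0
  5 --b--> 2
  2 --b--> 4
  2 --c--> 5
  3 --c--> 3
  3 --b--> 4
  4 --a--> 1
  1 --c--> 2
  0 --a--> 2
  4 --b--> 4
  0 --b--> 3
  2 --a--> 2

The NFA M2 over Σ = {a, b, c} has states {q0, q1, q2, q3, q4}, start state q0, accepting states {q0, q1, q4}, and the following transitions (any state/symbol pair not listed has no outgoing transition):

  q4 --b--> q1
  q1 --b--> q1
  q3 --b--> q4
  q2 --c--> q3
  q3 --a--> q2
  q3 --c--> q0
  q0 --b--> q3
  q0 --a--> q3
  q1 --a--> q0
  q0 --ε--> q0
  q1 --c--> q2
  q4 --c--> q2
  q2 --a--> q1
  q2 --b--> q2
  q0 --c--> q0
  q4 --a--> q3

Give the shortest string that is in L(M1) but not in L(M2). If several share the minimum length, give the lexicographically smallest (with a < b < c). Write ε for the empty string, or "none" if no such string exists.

The string cb is accepted by M1 but not by M2.
No shorter string lies in the difference, and cb is the lexicographically first length-2 string in L(M1) \ L(M2).

cb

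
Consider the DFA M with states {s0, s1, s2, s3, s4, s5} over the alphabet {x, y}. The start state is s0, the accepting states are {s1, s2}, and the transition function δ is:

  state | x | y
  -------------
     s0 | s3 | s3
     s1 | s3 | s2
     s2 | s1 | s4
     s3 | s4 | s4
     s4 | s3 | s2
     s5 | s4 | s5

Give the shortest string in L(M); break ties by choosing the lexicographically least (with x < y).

A breadth-first search from s0 reaches an accepting state first via the path s0 → s3 → s4 → s2 on input xxy.
No string of length < 3 is accepted (BFS exhausts all shorter strings without reaching an accepting state), and xxy is the lexicographically least accepting string of length 3.

xxy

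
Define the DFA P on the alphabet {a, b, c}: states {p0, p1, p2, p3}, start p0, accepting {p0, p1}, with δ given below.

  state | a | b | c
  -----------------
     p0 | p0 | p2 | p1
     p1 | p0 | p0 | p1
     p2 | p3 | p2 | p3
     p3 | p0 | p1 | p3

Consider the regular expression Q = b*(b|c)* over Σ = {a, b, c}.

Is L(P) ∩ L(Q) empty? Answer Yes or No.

The empty string ε is accepted by both P and Q.
Hence L(P) ∩ L(Q) ≠ ∅.

No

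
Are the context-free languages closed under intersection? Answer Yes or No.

{aⁿbⁿcᵐ : m,n≥0} and {aᵐbⁿcⁿ : m,n≥0} are both context-free, but their intersection {aⁿbⁿcⁿ : n≥0} is not (pumping lemma).

No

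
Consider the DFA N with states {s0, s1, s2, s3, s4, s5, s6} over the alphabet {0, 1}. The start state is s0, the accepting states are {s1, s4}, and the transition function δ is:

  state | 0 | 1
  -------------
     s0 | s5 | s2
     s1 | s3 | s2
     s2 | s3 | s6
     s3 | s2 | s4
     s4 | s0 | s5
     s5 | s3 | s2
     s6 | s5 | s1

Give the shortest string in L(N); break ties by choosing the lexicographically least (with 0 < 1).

A breadth-first search from s0 reaches an accepting state first via the path s0 → s5 → s3 → s4 on input 001.
No string of length < 3 is accepted (BFS exhausts all shorter strings without reaching an accepting state), and 001 is the lexicographically least accepting string of length 3.

001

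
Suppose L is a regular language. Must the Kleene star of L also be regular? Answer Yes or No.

If R is a regular expression for L then R* denotes L*; on automata, add a new accepting start state with an ε-move into the old start state and ε-moves from every old accepting state back to it.
So the regular languages are closed under Kleene star.

Yes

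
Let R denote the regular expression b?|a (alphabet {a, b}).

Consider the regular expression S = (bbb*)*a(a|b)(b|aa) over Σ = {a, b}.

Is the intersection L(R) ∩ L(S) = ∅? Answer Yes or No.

Yes

Converting the expression R to a DFA (subset construction, then merging equivalent states) gives the minimal DFA with states {r0, r1, r2}, start state r0, accepting states {r0, r1} and transitions r0: a→r1, b→r1; r1: a→r2, b→r2; r2: a→r2, b→r2.
Converting the expression S to a DFA (subset construction, then merging equivalent states) gives the minimal DFA with states {s0, s1, s2, s3, s4, s5, s6, s7}, start state s0, accepting states {s7} and transitions s0: a→s1, b→s2; s1: a→s3, b→s3; s2: a→s4, b→s5; s3: a→s6, b→s7; s4: a→s4, b→s4; s5: a→s1, b→s5; s6: a→s7, b→s4; s7: a→s4, b→s4.
Exploring the product automaton R × S from the start pair (r0, s0), following both machines on each input symbol, reaches 9 state pairs: (r0, s0), (r1, s1), (r1, s2), (r2, s3), (r2, s4), (r2, s5), (r2, s6), (r2, s7), (r2, s1).
R accepts in {r0, r1} and S accepts in {s7}; no reachable pair has both components accepting, so no string drives both machines to acceptance simultaneously and L(R) ∩ L(S) = ∅.
So no string is accepted by both, and the intersection is empty.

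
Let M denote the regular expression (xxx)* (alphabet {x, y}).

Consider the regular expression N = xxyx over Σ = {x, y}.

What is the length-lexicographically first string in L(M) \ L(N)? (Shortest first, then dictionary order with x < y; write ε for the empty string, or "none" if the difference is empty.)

The empty string ε is accepted by M but not by N.
Since ε is the unique shortest string, it is the required witness.

ε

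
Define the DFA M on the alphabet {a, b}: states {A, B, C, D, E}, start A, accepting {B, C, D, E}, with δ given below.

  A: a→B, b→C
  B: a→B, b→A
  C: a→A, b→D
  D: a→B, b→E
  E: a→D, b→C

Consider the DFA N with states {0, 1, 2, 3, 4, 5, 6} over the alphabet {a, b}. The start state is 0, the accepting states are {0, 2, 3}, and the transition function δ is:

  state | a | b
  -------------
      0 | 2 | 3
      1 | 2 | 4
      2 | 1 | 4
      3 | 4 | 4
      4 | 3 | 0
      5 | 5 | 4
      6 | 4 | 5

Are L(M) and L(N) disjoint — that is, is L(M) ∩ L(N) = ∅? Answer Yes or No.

No

The string a is accepted by both M and N.
Hence L(M) ∩ L(N) ≠ ∅.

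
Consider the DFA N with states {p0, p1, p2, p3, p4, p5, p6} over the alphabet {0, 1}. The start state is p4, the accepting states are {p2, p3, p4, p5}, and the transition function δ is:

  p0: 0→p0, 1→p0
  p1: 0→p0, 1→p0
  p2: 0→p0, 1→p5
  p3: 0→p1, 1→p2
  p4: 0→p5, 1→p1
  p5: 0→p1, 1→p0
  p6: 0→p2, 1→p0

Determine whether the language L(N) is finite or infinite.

The useful states (reachable from p4 and able to reach an accepting state) are {p4, p5}.
Restricted to these states the transition graph has no cycle, so every accepting path has bounded length and L is finite.

finite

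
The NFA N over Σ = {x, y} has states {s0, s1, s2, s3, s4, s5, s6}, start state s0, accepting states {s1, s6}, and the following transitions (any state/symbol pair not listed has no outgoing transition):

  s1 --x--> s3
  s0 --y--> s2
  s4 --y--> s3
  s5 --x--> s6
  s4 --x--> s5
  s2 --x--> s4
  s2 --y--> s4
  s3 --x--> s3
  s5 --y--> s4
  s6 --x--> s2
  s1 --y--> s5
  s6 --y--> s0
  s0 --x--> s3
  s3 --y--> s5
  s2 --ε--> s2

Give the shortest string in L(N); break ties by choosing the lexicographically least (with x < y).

A breadth-first search from s0 reaches an accepting state first via the path s0 → s3 → s5 → s6 on input xyx.
No string of length < 3 is accepted (BFS exhausts all shorter strings without reaching an accepting state), and xyx is the lexicographically least accepting string of length 3.

xyx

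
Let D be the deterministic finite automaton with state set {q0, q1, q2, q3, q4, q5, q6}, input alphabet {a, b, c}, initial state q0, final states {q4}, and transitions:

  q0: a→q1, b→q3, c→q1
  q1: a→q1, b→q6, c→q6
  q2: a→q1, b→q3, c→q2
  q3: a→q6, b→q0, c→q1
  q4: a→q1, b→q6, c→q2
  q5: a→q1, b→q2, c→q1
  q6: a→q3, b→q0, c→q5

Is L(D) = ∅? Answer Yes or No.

Yes

The states reachable from the start state are {q0, q1, q2, q3, q5, q6}.
None of the accepting states {q4} is reachable, so no string is accepted and L(D) = ∅.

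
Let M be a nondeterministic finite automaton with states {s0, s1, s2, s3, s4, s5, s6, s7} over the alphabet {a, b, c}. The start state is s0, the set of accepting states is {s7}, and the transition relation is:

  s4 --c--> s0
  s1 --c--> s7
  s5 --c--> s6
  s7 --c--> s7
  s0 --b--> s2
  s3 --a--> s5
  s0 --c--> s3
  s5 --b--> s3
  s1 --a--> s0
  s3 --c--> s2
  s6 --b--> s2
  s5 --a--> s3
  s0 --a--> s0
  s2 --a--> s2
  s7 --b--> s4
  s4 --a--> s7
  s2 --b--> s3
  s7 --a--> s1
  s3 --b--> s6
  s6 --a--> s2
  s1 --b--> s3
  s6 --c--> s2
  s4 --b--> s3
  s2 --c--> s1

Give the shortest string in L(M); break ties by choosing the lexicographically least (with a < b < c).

bcc

A breadth-first search from s0 reaches an accepting state first via the path s0 → s2 → s1 → s7 on input bcc.
No string of length < 3 is accepted (BFS exhausts all shorter strings without reaching an accepting state), and bcc is the lexicographically least accepting string of length 3.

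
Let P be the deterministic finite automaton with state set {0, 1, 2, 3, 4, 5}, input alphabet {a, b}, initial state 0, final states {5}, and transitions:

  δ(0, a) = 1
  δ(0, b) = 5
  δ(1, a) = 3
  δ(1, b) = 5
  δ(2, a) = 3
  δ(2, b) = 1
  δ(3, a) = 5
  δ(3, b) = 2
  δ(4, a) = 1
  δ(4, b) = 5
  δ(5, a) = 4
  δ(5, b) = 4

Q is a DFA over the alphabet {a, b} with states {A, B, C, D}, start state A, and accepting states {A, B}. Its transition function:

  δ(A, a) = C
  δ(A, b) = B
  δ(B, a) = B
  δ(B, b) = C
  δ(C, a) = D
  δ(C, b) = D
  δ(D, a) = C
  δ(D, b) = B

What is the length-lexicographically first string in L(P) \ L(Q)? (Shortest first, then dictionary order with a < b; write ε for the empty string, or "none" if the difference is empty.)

The string ab is accepted by P but not by Q.
No shorter string lies in the difference, and ab is the lexicographically first length-2 string in L(P) \ L(Q).

ab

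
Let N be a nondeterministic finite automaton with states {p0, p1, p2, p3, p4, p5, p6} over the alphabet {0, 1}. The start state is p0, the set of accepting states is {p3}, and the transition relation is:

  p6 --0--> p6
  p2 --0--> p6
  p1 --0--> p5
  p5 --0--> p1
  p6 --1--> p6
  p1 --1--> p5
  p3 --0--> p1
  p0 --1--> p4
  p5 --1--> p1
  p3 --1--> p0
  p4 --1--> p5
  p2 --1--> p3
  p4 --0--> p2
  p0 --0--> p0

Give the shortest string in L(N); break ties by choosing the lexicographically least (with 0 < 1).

101

A breadth-first search from p0 reaches an accepting state first via the path p0 → p4 → p2 → p3 on input 101.
No string of length < 3 is accepted (BFS exhausts all shorter strings without reaching an accepting state), and 101 is the lexicographically least accepting string of length 3.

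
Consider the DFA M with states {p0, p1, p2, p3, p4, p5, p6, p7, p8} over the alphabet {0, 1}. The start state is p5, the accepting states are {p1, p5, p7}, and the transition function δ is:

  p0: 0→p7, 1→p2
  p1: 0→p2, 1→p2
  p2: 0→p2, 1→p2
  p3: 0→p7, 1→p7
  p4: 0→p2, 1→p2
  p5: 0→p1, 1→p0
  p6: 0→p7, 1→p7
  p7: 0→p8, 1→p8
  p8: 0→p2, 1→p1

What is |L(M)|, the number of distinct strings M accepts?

5

The useful subgraph on states {p0, p1, p5, p7, p8} is acyclic, so L(M) is finite; the longest accepting path visits 5 useful states, giving maximum string length 4.
Counting accepting paths from p5 by length: 1 of length 0, 1 of length 1, 1 of length 2, 2 of length 4. Total 5.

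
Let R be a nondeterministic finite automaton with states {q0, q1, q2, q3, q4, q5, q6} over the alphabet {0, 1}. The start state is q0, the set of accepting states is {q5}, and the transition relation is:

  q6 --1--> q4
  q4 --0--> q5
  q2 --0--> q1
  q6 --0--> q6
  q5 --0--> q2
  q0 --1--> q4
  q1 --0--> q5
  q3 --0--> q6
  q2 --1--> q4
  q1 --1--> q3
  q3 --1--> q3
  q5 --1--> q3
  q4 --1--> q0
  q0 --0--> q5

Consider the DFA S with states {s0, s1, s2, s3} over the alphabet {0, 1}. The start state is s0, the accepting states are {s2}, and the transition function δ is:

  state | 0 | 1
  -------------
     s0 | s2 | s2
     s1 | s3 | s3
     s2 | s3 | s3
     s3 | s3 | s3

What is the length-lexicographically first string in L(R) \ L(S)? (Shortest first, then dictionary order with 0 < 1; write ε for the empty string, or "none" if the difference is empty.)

The string 10 is accepted by R but not by S.
No shorter string lies in the difference, and 10 is the lexicographically first length-2 string in L(R) \ L(S).

10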